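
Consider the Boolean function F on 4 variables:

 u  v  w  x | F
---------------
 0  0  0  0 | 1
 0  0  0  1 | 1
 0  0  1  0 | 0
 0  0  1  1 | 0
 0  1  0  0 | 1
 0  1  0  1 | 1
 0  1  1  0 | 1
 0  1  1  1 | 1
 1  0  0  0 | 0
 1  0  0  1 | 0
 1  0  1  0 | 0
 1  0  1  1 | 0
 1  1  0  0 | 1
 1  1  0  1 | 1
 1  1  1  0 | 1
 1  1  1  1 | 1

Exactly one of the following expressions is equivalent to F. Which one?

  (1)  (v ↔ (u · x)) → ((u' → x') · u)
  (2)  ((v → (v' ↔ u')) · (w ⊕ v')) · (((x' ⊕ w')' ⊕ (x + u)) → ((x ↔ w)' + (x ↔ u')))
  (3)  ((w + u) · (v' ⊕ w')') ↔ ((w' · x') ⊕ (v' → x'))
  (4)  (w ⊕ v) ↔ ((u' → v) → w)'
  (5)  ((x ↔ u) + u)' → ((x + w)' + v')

(1) fails at (0,0,0,0): the formula yields 0, F is 1.
(2) fails at (0,0,0,0): the formula yields 0, F is 1.
(3) fails at (0,0,1,1): the formula yields 1, F is 0.
(5) fails at (0,0,1,0): the formula yields 1, F is 0.
Only (4) survives; checking it on all 16 rows confirms it matches F.

4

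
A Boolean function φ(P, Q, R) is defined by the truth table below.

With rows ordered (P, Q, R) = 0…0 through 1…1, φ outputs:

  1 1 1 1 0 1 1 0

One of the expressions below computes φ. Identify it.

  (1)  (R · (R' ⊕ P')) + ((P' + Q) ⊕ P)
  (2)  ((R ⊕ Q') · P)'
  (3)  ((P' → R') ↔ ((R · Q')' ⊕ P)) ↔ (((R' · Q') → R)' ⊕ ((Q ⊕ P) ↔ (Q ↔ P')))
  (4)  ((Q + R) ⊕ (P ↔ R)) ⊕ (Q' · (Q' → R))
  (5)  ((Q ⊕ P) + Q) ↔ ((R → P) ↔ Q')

(1) fails at (1,0,0): the formula yields 1, φ is 0.
(3) fails at (0,0,0): the formula yields 0, φ is 1.
(4) fails at (0,0,1): the formula yields 0, φ is 1.
(5) fails at (0,0,0): the formula yields 0, φ is 1.
(2) is the remaining candidate, and it agrees with φ on all 8 inputs.

2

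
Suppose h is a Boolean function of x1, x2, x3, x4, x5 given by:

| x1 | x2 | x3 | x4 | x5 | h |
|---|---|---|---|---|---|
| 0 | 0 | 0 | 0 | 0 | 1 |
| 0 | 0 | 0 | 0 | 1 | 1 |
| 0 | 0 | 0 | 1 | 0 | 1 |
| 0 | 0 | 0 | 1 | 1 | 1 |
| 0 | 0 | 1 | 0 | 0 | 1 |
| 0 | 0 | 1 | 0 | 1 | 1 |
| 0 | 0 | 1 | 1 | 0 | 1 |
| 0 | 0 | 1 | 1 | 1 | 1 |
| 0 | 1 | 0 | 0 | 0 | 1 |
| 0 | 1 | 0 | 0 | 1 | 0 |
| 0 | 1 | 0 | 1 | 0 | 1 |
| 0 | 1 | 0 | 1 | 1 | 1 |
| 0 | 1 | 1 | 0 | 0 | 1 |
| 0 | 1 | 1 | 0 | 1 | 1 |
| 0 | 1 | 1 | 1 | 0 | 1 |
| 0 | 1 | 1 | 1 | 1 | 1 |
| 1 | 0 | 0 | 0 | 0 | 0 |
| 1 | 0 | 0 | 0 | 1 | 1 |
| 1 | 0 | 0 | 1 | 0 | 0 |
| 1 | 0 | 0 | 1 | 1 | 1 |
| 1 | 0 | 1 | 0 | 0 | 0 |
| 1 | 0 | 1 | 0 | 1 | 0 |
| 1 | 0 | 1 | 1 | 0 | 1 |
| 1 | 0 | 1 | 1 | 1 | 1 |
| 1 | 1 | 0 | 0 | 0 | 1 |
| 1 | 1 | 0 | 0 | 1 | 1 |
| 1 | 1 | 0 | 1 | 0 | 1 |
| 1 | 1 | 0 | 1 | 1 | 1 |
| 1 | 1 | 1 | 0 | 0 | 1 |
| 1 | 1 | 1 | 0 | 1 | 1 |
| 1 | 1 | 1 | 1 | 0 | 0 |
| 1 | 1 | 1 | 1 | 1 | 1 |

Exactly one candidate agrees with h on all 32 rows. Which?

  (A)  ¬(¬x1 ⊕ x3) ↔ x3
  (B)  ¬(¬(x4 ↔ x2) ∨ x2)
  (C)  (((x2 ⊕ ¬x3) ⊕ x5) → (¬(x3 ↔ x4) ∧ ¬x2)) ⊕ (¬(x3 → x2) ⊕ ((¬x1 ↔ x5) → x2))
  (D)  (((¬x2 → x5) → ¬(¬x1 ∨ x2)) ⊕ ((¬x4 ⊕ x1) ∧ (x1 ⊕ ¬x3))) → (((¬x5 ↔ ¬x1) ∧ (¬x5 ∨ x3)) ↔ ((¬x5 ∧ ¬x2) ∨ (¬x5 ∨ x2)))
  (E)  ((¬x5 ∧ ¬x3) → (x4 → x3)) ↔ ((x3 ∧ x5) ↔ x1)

D

(A) disagrees with h on (0,1,0,0,1) (formula → 1, table → 0); rule it out.
(B) disagrees with h on (0,0,0,1,0) (formula → 0, table → 1); rule it out.
(C) disagrees with h on (0,0,0,1,0) (formula → 0, table → 1); rule it out.
(E) disagrees with h on (0,0,0,1,0) (formula → 0, table → 1); rule it out.
(D) is the remaining candidate, and it agrees with h on all 32 inputs.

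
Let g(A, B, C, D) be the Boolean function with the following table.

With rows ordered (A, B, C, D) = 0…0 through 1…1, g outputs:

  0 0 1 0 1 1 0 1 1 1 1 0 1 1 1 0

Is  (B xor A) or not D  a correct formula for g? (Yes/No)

Evaluate (B xor A) or not D on each row and compare to g:
  A=0, B=0, C=0, D=0: formula gives 1, but g = 0 ✗
Row (0,0,0,0) is a counterexample, so the formula is not equivalent to g.

No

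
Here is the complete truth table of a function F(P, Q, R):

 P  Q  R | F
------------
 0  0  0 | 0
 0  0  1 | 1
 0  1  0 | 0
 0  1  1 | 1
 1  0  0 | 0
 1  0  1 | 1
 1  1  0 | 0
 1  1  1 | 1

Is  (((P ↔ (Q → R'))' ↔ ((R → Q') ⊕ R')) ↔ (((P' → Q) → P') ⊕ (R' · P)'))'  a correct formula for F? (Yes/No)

Test each input against both F and the formula:
  P=0, Q=0, R=0: formula gives 0, F = 0 ✓
  P=0, Q=0, R=1: formula gives 1, F = 1 ✓
  P=0, Q=1, R=0: formula gives 0, F = 0 ✓
  P=0, Q=1, R=1: formula gives 1, F = 1 ✓
  P=1, Q=0, R=0: formula gives 1, but F = 0 ✗
Row (1,0,0) is a counterexample, so the formula is not equivalent to F.

No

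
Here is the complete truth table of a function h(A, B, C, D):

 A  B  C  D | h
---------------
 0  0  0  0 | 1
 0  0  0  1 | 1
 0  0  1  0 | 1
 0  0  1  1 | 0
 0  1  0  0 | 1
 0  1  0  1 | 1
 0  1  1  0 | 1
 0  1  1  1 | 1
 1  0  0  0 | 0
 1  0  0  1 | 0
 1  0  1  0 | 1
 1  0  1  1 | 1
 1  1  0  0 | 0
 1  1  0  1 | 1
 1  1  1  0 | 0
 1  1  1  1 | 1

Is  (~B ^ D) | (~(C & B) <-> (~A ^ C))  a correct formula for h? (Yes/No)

No

Evaluate (~B ^ D) | (~(C & B) <-> (~A ^ C)) on each row and compare to h:
  A=0, B=0, C=0, D=0: formula gives 1, h = 1 ✓
  A=0, B=0, C=0, D=1: formula gives 1, h = 1 ✓
  A=0, B=0, C=1, D=0: formula gives 1, h = 1 ✓
  A=0, B=0, C=1, D=1: formula gives 0, h = 0 ✓
  …
  A=1, B=0, C=0, D=0: formula gives 1, but h = 0 ✗
Row (1,0,0,0) is a counterexample, so the formula is not equivalent to h.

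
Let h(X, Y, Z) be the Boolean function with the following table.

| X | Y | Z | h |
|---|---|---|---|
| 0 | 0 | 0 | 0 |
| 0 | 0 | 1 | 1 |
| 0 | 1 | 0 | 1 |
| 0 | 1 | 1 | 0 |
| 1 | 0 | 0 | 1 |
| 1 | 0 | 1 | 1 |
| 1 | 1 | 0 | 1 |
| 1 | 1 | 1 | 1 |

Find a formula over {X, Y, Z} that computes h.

h(X, Y, Z) = ~(((~X & ~Y) & ~Z) | ((~X & Y) & Z))

h is 0 on only 2 rows — (0,0,0), (0,1,1). Writing each as a minterm (¬X·¬Y·¬Z, ¬X·Y·Z) and OR-ing them characterizes exactly where h=0, so h is the negation of that disjunction.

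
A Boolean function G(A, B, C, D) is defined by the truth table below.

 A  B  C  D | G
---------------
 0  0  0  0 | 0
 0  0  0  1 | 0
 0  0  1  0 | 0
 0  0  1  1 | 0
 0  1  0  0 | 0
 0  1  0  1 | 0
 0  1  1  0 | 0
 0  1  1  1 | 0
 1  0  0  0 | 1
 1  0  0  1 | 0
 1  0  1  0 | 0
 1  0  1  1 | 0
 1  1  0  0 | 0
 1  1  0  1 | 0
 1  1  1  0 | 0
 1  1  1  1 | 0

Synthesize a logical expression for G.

G(A, B, C, D) = ((A · B') · C') · D'

G is 1 on exactly one input, (1,0,0,0), whose minterm is A·¬B·¬C·¬D. So G is just that conjunction.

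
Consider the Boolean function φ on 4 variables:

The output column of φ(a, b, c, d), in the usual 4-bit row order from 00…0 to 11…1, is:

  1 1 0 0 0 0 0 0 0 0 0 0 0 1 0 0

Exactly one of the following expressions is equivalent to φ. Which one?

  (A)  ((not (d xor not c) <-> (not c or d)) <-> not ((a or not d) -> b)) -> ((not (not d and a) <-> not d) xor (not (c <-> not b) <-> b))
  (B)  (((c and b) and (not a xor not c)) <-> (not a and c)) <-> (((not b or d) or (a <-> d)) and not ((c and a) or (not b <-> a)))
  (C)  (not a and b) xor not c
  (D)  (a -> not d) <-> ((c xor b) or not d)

(A): at (0,0,1,0) it gives 1, but φ = 0 — eliminated.
(C): at (0,1,1,0) it gives 1, but φ = 0 — eliminated.
(D): at (0,0,0,1) it gives 0, but φ = 1 — eliminated.
(B) is the remaining candidate, and it agrees with φ on all 16 inputs.

B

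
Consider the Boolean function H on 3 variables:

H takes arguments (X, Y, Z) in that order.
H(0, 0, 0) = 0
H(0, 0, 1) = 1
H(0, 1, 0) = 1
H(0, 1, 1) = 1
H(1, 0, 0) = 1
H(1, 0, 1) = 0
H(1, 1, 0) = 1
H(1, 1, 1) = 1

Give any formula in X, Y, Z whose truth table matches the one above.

H(X, Y, Z) = not (((not X and not Y) and not Z) or ((X and not Y) and Z))

There are just 2 zero rows: (0,0,0), (1,0,1). Their minterms are ¬X·¬Y·¬Z, X·¬Y·Z; the OR of those covers precisely the 0-outputs, and negating it yields H.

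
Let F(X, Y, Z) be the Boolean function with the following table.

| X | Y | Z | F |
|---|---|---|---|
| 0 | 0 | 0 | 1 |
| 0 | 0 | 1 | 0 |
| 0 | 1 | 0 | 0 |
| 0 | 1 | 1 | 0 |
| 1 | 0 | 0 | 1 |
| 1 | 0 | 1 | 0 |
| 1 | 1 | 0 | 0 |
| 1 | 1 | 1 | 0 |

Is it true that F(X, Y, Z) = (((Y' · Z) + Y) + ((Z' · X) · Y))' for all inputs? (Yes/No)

Yes

Check the formula against F row by row:
  X=0, Y=0, Z=0: formula gives 1, F = 1 ✓
  X=0, Y=0, Z=1: formula gives 0, F = 0 ✓
  X=0, Y=1, Z=0: formula gives 0, F = 0 ✓
  X=0, Y=1, Z=1: formula gives 0, F = 0 ✓
  X=1, Y=0, Z=0: formula gives 1, F = 1 ✓
  … (the remaining 3 rows also agree.)
All 8 rows match — the expression computes F exactly.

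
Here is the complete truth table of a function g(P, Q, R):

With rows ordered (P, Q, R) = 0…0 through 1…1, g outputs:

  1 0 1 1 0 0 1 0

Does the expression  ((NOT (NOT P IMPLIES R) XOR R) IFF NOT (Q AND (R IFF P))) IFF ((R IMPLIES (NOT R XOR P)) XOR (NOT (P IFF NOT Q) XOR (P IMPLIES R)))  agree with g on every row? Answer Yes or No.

Test each input against both g and the formula:
  P=0, Q=0, R=0: formula gives 1, g = 1 ✓
  P=0, Q=0, R=1: formula gives 0, g = 0 ✓
  P=0, Q=1, R=0: formula gives 1, g = 1 ✓
  P=0, Q=1, R=1: formula gives 1, g = 1 ✓
  P=1, Q=0, R=0: formula gives 0, g = 0 ✓
  …and likewise for the remaining 3 rows.
All 8 rows match — the expression computes g exactly.

Yes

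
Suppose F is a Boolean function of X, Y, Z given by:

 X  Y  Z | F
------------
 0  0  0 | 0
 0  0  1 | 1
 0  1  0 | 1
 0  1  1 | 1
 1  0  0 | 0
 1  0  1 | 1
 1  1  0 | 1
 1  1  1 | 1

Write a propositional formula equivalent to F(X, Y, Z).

There are just 2 zero rows: (0,0,0), (1,0,0). Their minterms are ¬X·¬Y·¬Z, X·¬Y·¬Z; the OR of those covers precisely the 0-outputs, and negating it yields F.

F(X, Y, Z) = not (((not X and not Y) and not Z) or ((X and not Y) and not Z))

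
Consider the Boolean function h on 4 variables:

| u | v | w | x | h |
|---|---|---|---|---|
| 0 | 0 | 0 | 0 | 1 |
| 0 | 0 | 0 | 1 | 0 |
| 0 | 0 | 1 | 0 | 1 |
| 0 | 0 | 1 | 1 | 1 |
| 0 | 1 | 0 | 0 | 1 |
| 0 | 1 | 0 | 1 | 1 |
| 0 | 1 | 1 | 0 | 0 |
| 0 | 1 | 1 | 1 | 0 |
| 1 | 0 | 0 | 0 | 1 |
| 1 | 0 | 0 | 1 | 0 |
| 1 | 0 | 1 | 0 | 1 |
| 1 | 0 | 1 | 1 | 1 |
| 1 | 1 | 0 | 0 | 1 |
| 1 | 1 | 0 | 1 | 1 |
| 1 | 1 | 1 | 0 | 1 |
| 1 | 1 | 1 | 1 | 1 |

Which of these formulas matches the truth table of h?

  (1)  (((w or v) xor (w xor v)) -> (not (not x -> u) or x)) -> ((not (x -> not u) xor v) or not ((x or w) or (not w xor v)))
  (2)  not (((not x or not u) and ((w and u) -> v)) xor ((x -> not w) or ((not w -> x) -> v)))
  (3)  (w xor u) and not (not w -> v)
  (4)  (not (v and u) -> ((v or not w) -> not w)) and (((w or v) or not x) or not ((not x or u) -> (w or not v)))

(1): at (0,0,0,0) it gives 0, but h = 1 — eliminated.
(2): at (0,0,0,1) it gives 1, but h = 0 — eliminated.
(3): at (0,0,0,0) it gives 0, but h = 1 — eliminated.
Only (4) survives; checking it on all 16 rows confirms it matches h.

4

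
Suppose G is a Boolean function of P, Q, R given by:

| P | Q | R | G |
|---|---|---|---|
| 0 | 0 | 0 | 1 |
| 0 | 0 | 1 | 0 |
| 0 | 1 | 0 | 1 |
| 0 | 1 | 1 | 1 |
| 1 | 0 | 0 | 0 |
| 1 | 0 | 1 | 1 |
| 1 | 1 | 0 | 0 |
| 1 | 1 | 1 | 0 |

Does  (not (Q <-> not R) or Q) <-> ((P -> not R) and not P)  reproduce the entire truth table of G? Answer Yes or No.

Check the formula against G row by row:
  P=0, Q=0, R=0: formula gives 1, G = 1 ✓
  P=0, Q=0, R=1: formula gives 0, G = 0 ✓
  P=0, Q=1, R=0: formula gives 1, G = 1 ✓
  P=0, Q=1, R=1: formula gives 1, G = 1 ✓
  P=1, Q=0, R=0: formula gives 0, G = 0 ✓
  …and likewise for the remaining 3 rows.
Every row agrees, so the formula is equivalent.

Yes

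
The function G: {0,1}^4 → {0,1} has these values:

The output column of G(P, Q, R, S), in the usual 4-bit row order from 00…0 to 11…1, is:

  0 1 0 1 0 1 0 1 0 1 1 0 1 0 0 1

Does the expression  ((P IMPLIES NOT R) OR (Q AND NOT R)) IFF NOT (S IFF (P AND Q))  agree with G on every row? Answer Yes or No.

Check the formula against G row by row:
  P=0, Q=0, R=0, S=0: formula gives 0, G = 0 ✓
  P=0, Q=0, R=0, S=1: formula gives 1, G = 1 ✓
  P=0, Q=0, R=1, S=0: formula gives 0, G = 0 ✓
  P=0, Q=0, R=1, S=1: formula gives 1, G = 1 ✓
  … (the remaining 12 rows also agree.)
No disagreement on any input; they are logically equivalent.

Yes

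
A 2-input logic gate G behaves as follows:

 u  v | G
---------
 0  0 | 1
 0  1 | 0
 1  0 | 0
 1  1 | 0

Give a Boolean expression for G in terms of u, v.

The output is 1 only when every input is 0 — NOR of all inputs.

G(u, v) = not (u or v)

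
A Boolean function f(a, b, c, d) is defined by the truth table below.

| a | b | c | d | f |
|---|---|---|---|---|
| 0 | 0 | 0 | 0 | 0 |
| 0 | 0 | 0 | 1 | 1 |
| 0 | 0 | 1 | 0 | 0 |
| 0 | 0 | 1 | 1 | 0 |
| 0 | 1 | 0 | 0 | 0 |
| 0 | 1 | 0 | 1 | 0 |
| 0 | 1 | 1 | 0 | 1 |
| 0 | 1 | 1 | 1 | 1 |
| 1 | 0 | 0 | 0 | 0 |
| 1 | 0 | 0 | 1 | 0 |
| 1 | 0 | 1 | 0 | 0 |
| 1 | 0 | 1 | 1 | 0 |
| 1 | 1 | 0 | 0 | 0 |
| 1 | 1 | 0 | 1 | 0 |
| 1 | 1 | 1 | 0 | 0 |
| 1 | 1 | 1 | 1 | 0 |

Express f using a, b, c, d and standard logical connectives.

f(a, b, c, d) = ((((~a & ~b) & ~c) & d) | (((~a & b) & c) & ~d)) | (((~a & b) & c) & d)

Collect the rows where f=1 — (0,0,0,1), (0,1,1,0), (0,1,1,1) — and write one minterm per row: ¬a·¬b·¬c·d, ¬a·b·c·¬d, ¬a·b·c·d. Their union (logical OR) reproduces the table exactly.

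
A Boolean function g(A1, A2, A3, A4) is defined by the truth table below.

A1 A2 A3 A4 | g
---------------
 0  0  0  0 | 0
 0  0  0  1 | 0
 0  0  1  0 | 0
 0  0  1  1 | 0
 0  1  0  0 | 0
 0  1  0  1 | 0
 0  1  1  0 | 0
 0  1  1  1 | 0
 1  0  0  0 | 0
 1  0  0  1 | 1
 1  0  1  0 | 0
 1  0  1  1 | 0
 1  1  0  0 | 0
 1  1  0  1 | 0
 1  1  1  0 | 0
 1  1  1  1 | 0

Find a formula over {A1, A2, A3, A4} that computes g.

g(A1, A2, A3, A4) = ((A1 AND NOT A2) AND NOT A3) AND A4

g is 1 on exactly one input, (1,0,0,1), whose minterm is A1·¬A2·¬A3·A4. So g is just that conjunction.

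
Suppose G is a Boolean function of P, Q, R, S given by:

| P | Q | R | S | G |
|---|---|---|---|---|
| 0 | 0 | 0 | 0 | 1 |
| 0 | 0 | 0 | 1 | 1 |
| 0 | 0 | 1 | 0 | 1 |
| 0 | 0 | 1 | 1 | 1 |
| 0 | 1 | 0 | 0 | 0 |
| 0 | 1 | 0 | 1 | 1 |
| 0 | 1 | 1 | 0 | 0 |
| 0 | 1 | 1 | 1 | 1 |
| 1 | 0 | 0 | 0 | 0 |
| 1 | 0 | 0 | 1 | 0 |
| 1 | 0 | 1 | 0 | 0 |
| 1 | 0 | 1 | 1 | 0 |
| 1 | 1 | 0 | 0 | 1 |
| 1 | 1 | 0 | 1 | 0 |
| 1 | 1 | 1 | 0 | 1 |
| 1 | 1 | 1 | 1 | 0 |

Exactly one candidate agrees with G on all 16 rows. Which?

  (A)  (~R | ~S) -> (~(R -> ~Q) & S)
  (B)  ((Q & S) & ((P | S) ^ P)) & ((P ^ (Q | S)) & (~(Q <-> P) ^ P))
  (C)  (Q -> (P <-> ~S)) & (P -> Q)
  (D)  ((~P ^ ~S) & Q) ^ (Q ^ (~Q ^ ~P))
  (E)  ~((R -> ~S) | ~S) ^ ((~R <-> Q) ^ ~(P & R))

C

(A): at (0,0,0,0) it gives 0, but G = 1 — eliminated.
(B): at (0,0,0,0) it gives 0, but G = 1 — eliminated.
(D): at (0,0,0,0) it gives 0, but G = 1 — eliminated.
(E): at (0,0,1,0) it gives 0, but G = 1 — eliminated.
That leaves (C). Evaluating it on every row reproduces the table of G exactly.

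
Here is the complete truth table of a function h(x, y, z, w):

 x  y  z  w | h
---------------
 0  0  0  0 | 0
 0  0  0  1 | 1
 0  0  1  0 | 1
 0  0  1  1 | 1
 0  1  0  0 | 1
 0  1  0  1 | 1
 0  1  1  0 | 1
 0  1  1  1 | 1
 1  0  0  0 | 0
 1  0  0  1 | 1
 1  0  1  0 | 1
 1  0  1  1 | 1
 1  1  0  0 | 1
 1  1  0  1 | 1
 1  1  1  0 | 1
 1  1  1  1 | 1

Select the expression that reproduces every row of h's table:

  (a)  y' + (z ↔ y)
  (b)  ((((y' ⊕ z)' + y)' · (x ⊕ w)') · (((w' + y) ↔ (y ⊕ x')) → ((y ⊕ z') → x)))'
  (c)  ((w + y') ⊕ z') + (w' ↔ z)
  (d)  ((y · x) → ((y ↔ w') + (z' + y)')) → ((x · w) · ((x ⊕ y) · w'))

c

(a): at (0,0,0,0) it gives 1, but h = 0 — eliminated.
(b): at (0,0,0,0) it gives 1, but h = 0 — eliminated.
(d): at (0,0,0,1) it gives 0, but h = 1 — eliminated.
Only (c) survives; checking it on all 16 rows confirms it matches h.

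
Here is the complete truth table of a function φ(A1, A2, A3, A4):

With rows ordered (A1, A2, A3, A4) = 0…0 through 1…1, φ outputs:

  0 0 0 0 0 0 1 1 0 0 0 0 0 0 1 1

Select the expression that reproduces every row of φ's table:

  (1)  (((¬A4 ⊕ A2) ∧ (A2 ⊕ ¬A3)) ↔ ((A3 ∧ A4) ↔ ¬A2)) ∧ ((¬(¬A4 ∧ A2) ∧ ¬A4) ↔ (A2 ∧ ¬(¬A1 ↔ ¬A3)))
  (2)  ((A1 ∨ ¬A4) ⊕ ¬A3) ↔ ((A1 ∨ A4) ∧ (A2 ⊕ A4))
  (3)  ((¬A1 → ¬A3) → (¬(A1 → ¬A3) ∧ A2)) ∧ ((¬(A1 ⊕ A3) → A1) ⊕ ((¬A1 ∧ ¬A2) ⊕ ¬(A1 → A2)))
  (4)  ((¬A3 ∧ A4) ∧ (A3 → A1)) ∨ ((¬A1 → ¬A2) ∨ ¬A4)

(1) fails at (0,0,0,1): the formula yields 1, φ is 0.
(2) fails at (0,0,0,0): the formula yields 1, φ is 0.
(4) fails at (0,0,0,0): the formula yields 1, φ is 0.
Only (3) survives; checking it on all 16 rows confirms it matches φ.

3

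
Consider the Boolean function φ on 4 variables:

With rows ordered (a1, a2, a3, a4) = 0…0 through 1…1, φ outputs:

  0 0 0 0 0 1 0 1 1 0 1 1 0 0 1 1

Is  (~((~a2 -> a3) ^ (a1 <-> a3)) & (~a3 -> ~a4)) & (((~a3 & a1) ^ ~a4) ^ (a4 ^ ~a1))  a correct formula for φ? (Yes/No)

Check the formula against φ row by row:
  a1=0, a2=0, a3=0, a4=0: formula gives 0, φ = 0 ✓
  a1=0, a2=0, a3=0, a4=1: formula gives 0, φ = 0 ✓
  a1=0, a2=0, a3=1, a4=0: formula gives 0, φ = 0 ✓
  a1=0, a2=0, a3=1, a4=1: formula gives 0, φ = 0 ✓
  …
  a1=0, a2=1, a3=0, a4=1: formula gives 0, but φ = 1 ✗
A single disagreement suffices: at (0,1,0,1) they differ, so the formula does not compute φ.

No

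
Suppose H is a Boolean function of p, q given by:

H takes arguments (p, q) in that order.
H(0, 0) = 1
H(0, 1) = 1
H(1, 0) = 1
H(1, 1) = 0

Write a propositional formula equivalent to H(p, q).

H(p, q) = not (p and q)

The output is 0 only when every input is 1 — NAND of all inputs.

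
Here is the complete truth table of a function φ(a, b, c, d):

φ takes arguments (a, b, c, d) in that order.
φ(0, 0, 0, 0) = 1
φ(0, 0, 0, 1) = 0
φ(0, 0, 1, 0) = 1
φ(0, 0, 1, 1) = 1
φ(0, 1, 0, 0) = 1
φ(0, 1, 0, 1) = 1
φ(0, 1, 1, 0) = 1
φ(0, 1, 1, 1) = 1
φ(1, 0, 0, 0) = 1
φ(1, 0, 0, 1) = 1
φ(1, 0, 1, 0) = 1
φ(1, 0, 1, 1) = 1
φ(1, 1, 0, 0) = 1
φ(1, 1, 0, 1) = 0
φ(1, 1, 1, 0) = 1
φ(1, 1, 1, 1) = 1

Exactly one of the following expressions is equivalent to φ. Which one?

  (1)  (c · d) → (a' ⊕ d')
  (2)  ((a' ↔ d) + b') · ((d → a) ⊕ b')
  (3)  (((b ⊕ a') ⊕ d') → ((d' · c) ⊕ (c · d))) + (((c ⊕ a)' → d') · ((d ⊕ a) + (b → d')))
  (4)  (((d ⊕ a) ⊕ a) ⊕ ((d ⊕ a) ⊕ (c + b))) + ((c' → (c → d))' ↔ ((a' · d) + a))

(1): at (0,0,0,1) it gives 1, but φ = 0 — eliminated.
(2): at (0,0,0,0) it gives 0, but φ = 1 — eliminated.
(4): at (1,0,1,0) it gives 0, but φ = 1 — eliminated.
That leaves (3). Evaluating it on every row reproduces the table of φ exactly.

3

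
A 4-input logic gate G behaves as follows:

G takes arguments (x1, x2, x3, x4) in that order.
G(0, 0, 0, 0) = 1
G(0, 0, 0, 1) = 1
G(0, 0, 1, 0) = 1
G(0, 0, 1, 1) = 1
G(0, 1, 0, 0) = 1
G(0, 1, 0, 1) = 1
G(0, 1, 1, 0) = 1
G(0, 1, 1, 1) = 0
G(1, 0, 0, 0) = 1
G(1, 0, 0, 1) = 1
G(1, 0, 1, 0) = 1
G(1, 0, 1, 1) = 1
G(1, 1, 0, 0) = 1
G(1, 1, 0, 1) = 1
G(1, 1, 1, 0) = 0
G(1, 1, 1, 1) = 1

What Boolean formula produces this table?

G is 0 on only 2 rows — (0,1,1,1), (1,1,1,0). Writing each as a minterm (¬x1·x2·x3·x4, x1·x2·x3·¬x4) and OR-ing them characterizes exactly where G=0, so G is the negation of that disjunction.

G(x1, x2, x3, x4) = ((((x1' · x2) · x3) · x4) + (((x1 · x2) · x3) · x4'))'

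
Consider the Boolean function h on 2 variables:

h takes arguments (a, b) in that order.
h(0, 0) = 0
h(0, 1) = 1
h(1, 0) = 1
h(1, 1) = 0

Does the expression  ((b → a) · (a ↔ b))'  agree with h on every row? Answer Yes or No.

Yes

Evaluate ((b → a) · (a ↔ b))' on each row and compare to h:
  a=0, b=0: formula gives 0, h = 0 ✓
  a=0, b=1: formula gives 1, h = 1 ✓
  a=1, b=0: formula gives 1, h = 1 ✓
  a=1, b=1: formula gives 0, h = 0 ✓
All 4 rows match — the expression computes h exactly.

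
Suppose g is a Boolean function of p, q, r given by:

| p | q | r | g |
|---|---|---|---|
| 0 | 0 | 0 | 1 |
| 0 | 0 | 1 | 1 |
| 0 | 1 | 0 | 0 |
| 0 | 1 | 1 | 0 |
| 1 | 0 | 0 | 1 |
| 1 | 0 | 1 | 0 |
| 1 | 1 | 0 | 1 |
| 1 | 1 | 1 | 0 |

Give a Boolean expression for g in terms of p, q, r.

The 1-rows are (0,0,0), (0,0,1), (1,0,0), (1,1,0). Each contributes one minterm — ¬p·¬q·¬r; ¬p·¬q·r; p·¬q·¬r; p·q·¬r — and their disjunction is a sum-of-products form of g.

g(p, q, r) = ((((p' · q') · r') + ((p' · q') · r)) + ((p · q') · r')) + ((p · q) · r')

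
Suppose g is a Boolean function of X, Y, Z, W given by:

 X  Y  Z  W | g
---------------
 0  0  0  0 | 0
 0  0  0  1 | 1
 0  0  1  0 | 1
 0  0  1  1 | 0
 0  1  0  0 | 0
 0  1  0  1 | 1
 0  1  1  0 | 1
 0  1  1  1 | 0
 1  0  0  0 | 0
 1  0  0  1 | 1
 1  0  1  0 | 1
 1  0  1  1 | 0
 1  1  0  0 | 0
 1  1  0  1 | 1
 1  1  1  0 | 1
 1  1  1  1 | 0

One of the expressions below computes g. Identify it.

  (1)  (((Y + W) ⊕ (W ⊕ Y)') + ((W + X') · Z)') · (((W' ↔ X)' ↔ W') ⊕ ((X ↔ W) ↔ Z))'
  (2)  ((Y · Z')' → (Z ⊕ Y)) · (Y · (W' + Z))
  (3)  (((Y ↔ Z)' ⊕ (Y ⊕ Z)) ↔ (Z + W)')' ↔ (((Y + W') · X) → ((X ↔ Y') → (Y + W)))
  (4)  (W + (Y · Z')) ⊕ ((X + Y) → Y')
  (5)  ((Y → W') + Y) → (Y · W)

1

(2): at (0,0,0,1) it gives 0, but g = 1 — eliminated.
(3): at (0,0,0,0) it gives 1, but g = 0 — eliminated.
(4): at (0,0,0,0) it gives 1, but g = 0 — eliminated.
(5): at (0,0,0,1) it gives 0, but g = 1 — eliminated.
Only (1) survives; checking it on all 16 rows confirms it matches g.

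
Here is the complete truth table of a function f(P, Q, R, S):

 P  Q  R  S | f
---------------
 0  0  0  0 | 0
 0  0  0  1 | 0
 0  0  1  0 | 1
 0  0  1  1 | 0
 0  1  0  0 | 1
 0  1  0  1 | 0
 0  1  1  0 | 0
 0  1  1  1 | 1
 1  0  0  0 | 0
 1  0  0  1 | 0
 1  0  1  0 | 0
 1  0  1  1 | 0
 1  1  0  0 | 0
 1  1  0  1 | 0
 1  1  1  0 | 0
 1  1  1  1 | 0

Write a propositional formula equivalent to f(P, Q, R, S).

f(P, Q, R, S) = ((((P' · Q') · R) · S') + (((P' · Q) · R') · S')) + (((P' · Q) · R) · S)

Collect the rows where f=1 — (0,0,1,0), (0,1,0,0), (0,1,1,1) — and write one minterm per row: ¬P·¬Q·R·¬S, ¬P·Q·¬R·¬S, ¬P·Q·R·S. Their union (logical OR) reproduces the table exactly.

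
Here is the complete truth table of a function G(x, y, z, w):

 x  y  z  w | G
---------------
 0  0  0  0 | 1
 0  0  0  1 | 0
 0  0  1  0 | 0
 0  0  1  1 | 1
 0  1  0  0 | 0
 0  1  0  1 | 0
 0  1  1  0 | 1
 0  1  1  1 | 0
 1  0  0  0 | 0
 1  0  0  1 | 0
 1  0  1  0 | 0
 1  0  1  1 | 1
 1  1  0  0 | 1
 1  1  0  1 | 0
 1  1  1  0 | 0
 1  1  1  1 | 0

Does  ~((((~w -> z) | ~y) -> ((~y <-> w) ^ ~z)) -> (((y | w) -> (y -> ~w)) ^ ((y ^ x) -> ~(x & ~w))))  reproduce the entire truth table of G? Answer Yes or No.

Test each input against both G and the formula:
  x=0, y=0, z=0, w=0: formula gives 1, G = 1 ✓
  x=0, y=0, z=0, w=1: formula gives 0, G = 0 ✓
  x=0, y=0, z=1, w=0: formula gives 0, G = 0 ✓
  x=0, y=0, z=1, w=1: formula gives 1, G = 1 ✓
  x=0, y=1, z=0, w=0: formula gives 1, but G = 0 ✗
A single disagreement suffices: at (0,1,0,0) they differ, so the formula does not compute G.

No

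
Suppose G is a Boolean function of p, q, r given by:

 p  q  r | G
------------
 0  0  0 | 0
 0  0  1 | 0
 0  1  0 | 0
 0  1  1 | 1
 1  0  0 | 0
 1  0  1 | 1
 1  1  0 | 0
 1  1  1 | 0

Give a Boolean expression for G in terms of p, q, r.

G(p, q, r) = ((NOT p AND q) AND r) OR ((p AND NOT q) AND r)

The 1-rows are (0,1,1), (1,0,1). Each contributes one minterm — ¬p·q·r; p·¬q·r — and their disjunction is a sum-of-products form of G.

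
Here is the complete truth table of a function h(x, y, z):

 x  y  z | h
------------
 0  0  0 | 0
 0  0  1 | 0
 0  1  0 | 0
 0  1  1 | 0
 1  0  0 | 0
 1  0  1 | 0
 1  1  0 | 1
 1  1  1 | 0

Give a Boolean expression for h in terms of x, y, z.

h(x, y, z) = (x ∧ y) ∧ ¬z

Only row (1,1,0) gives 1. That row's minterm x·y·¬z is h directly.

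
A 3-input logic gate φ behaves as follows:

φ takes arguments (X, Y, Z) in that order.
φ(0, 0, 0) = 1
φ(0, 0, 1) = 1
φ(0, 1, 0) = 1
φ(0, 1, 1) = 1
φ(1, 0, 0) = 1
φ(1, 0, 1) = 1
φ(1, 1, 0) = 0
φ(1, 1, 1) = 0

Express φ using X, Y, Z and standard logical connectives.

There are just 2 zero rows: (1,1,0), (1,1,1). Their minterms are X·Y·¬Z, X·Y·Z; the OR of those covers precisely the 0-outputs, and negating it yields φ.

φ(X, Y, Z) = NOT (((X AND Y) AND NOT Z) OR ((X AND Y) AND Z))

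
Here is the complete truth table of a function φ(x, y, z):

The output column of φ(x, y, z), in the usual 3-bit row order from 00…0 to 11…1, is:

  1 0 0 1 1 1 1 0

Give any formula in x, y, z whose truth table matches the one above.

There are just 3 zero rows: (0,0,1), (0,1,0), (1,1,1). Their minterms are ¬x·¬y·z, ¬x·y·¬z, x·y·z; the OR of those covers precisely the 0-outputs, and negating it yields φ.

φ(x, y, z) = NOT ((((NOT x AND NOT y) AND z) OR ((NOT x AND y) AND NOT z)) OR ((x AND y) AND z))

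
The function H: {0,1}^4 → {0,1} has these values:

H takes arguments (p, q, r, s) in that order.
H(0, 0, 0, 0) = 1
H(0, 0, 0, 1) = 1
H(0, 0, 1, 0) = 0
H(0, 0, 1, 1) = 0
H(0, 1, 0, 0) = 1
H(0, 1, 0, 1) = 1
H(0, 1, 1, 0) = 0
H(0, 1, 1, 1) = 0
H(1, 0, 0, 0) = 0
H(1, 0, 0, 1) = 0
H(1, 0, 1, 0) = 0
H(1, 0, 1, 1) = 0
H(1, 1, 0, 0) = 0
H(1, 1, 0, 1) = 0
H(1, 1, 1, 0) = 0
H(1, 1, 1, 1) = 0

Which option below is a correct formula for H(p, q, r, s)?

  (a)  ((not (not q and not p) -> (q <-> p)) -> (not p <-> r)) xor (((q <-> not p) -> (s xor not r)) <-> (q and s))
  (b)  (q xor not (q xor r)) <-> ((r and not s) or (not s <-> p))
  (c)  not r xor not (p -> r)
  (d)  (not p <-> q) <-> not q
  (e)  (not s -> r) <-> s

(a) fails at (0,0,0,0): the formula yields 0, H is 1.
(b) fails at (0,0,0,0): the formula yields 0, H is 1.
(d) fails at (0,0,0,0): the formula yields 0, H is 1.
(e) fails at (0,0,1,1): the formula yields 1, H is 0.
(c) is the remaining candidate, and it agrees with H on all 16 inputs.

c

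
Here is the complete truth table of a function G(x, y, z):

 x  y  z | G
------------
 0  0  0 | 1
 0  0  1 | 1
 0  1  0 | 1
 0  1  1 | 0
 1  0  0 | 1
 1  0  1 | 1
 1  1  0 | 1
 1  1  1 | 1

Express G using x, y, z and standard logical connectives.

G(x, y, z) = ((x' · y) · z)'

Only row (0,1,1) gives 0. So G is 1 everywhere except there — the complement of the minterm ¬x·y·z.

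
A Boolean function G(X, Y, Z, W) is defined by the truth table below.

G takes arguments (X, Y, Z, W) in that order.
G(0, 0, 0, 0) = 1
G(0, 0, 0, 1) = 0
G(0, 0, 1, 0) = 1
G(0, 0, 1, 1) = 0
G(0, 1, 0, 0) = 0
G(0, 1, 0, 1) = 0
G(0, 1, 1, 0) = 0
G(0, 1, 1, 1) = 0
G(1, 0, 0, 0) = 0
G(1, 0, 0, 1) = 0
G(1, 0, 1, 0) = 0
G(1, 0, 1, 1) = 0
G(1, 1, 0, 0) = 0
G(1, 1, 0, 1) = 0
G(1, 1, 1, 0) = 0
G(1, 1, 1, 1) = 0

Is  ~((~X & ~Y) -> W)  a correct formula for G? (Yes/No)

Yes

Check the formula against G row by row:
  X=0, Y=0, Z=0, W=0: formula gives 1, G = 1 ✓
  X=0, Y=0, Z=0, W=1: formula gives 0, G = 0 ✓
  X=0, Y=0, Z=1, W=0: formula gives 1, G = 1 ✓
  X=0, Y=0, Z=1, W=1: formula gives 0, G = 0 ✓
  … (the remaining 12 rows also agree.)
Every row agrees, so the formula is equivalent.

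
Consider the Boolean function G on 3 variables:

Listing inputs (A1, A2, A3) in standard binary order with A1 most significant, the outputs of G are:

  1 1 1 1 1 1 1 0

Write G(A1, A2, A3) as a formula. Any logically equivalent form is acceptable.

G(A1, A2, A3) = NOT ((A1 AND A2) AND A3)

The output is 0 only when every input is 1 — NAND of all inputs.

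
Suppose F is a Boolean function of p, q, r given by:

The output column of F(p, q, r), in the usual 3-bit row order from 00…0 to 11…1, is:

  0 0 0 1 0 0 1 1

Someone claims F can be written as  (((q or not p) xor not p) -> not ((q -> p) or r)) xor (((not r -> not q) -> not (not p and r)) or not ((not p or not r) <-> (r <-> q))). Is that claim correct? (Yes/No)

Yes

Check the formula against F row by row:
  p=0, q=0, r=0: formula gives 0, F = 0 ✓
  p=0, q=0, r=1: formula gives 0, F = 0 ✓
  p=0, q=1, r=0: formula gives 0, F = 0 ✓
  p=0, q=1, r=1: formula gives 1, F = 1 ✓
  p=1, q=0, r=0: formula gives 0, F = 0 ✓
  …and likewise for the remaining 3 rows.
All 8 rows match — the expression computes F exactly.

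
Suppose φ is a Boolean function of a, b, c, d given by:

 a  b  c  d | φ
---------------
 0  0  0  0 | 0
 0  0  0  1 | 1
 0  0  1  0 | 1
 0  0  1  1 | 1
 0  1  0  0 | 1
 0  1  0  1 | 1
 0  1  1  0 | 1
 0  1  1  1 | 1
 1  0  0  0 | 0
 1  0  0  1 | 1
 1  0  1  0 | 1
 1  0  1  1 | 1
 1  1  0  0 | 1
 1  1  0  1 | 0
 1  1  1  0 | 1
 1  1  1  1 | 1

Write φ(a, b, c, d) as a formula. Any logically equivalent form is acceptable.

φ(a, b, c, d) = ¬(((((¬a ∧ ¬b) ∧ ¬c) ∧ ¬d) ∨ (((a ∧ ¬b) ∧ ¬c) ∧ ¬d)) ∨ (((a ∧ b) ∧ ¬c) ∧ d))

The 0-rows are (0,0,0,0), (1,0,0,0), (1,1,0,1). Take each as a conjunction (¬a·¬b·¬c·¬d, a·¬b·¬c·¬d, a·b·¬c·d), form their disjunction, and complement — that gives a formula that is 1 everywhere φ is.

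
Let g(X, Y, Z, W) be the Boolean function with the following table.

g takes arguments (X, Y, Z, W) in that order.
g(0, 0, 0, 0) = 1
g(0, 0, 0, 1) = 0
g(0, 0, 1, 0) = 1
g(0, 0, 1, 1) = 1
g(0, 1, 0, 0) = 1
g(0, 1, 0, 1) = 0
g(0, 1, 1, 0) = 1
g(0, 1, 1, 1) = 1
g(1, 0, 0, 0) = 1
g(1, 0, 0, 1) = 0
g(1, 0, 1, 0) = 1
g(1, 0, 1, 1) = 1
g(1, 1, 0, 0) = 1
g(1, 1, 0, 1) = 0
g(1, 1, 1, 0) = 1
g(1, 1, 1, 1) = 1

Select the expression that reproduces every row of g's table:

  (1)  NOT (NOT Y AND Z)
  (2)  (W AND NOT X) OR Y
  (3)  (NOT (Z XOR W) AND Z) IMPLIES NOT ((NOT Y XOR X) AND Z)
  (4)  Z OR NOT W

4

(1): at (0,0,0,1) it gives 1, but g = 0 — eliminated.
(2): at (0,0,0,0) it gives 0, but g = 1 — eliminated.
(3): at (0,0,0,1) it gives 1, but g = 0 — eliminated.
Only (4) survives; checking it on all 16 rows confirms it matches g.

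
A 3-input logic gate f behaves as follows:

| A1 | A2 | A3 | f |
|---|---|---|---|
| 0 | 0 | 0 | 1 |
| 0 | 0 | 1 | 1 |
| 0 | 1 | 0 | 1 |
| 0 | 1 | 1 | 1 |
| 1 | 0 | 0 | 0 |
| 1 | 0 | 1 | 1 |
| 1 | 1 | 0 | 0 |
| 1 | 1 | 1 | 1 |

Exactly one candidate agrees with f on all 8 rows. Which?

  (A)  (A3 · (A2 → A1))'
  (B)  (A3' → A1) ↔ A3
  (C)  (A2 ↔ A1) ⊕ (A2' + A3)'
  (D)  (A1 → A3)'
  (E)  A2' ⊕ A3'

B

(A) disagrees with f on (0,0,1) (formula → 0, table → 1); rule it out.
(C) disagrees with f on (0,1,1) (formula → 0, table → 1); rule it out.
(D) disagrees with f on (0,0,0) (formula → 0, table → 1); rule it out.
(E) disagrees with f on (0,0,0) (formula → 0, table → 1); rule it out.
That leaves (B). Evaluating it on every row reproduces the table of f exactly.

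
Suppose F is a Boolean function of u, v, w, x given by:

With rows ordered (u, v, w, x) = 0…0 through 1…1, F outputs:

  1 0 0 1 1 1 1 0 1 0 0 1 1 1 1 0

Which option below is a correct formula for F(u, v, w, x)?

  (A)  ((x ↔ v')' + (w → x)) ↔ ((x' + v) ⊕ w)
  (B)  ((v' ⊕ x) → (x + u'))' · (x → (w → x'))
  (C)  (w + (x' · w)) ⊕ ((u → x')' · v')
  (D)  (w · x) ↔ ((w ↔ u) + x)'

A

(B) fails at (0,0,0,0): the formula yields 0, F is 1.
(C) fails at (0,0,0,0): the formula yields 0, F is 1.
(D) fails at (0,0,0,1): the formula yields 1, F is 0.
That leaves (A). Evaluating it on every row reproduces the table of F exactly.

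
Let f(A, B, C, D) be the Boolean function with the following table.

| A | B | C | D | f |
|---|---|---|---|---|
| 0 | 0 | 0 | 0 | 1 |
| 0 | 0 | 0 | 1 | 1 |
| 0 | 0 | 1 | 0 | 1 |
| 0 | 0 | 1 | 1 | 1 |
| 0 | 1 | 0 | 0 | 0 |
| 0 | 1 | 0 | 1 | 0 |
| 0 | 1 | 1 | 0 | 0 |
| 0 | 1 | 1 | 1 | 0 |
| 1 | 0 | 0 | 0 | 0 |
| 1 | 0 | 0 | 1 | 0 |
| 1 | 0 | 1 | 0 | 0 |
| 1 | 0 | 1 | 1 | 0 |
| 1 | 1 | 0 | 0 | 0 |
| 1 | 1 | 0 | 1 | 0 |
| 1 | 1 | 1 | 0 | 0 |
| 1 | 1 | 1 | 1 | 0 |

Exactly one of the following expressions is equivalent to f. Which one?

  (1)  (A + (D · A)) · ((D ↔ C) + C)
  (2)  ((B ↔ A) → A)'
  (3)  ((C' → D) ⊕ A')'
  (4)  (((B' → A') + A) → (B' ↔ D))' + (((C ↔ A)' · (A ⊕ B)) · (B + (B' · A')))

2

(1) disagrees with f on (0,0,0,0) (formula → 0, table → 1); rule it out.
(3) disagrees with f on (0,0,0,0) (formula → 0, table → 1); rule it out.
(4) disagrees with f on (0,0,0,1) (formula → 0, table → 1); rule it out.
(2) is the remaining candidate, and it agrees with f on all 16 inputs.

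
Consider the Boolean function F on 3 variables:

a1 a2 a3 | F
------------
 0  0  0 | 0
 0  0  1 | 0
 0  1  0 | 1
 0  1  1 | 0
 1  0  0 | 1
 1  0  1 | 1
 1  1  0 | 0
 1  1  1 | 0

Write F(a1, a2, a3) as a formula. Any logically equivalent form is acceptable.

Collect the rows where F=1 — (0,1,0), (1,0,0), (1,0,1) — and write one minterm per row: ¬a1·a2·¬a3, a1·¬a2·¬a3, a1·¬a2·a3. Their union (logical OR) reproduces the table exactly.

F(a1, a2, a3) = (((a1' · a2) · a3') + ((a1 · a2') · a3')) + ((a1 · a2') · a3)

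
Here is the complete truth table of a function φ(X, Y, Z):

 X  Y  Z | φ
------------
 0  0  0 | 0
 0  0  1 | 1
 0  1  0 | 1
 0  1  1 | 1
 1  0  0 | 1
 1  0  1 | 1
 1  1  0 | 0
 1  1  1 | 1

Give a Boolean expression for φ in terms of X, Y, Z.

φ(X, Y, Z) = NOT (((NOT X AND NOT Y) AND NOT Z) OR ((X AND Y) AND NOT Z))

φ is 0 on only 2 rows — (0,0,0), (1,1,0). Writing each as a minterm (¬X·¬Y·¬Z, X·Y·¬Z) and OR-ing them characterizes exactly where φ=0, so φ is the negation of that disjunction.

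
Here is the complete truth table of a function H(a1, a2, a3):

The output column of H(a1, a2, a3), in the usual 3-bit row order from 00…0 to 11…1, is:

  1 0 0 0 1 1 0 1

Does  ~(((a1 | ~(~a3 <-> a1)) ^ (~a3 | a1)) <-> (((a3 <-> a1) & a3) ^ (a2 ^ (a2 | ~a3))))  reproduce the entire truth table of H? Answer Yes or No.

Yes

Test each input against both H and the formula:
  a1=0, a2=0, a3=0: formula gives 1, H = 1 ✓
  a1=0, a2=0, a3=1: formula gives 0, H = 0 ✓
  a1=0, a2=1, a3=0: formula gives 0, H = 0 ✓
  a1=0, a2=1, a3=1: formula gives 0, H = 0 ✓
  a1=1, a2=0, a3=0: formula gives 1, H = 1 ✓
  … (the remaining 3 rows also agree.)
No disagreement on any input; they are logically equivalent.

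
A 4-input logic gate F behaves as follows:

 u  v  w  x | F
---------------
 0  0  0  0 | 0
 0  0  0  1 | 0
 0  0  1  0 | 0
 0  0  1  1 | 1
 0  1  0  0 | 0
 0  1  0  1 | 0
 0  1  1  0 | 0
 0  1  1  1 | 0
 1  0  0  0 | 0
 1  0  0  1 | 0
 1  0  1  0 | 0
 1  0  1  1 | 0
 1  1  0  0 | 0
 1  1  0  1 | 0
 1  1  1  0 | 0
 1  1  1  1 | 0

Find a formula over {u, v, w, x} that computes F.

F(u, v, w, x) = ((NOT u AND NOT v) AND w) AND x

F is 1 on exactly one input, (0,0,1,1), whose minterm is ¬u·¬v·w·x. So F is just that conjunction.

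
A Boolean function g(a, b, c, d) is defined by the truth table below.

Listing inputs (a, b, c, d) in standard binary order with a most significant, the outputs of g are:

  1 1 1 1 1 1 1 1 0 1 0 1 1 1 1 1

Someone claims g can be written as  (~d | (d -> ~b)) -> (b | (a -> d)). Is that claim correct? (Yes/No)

Evaluate (~d | (d -> ~b)) -> (b | (a -> d)) on each row and compare to g:
  a=0, b=0, c=0, d=0: formula gives 1, g = 1 ✓
  a=0, b=0, c=0, d=1: formula gives 1, g = 1 ✓
  a=0, b=0, c=1, d=0: formula gives 1, g = 1 ✓
  a=0, b=0, c=1, d=1: formula gives 1, g = 1 ✓
  …and likewise for the remaining 12 rows.
All 16 rows match — the expression computes g exactly.

Yes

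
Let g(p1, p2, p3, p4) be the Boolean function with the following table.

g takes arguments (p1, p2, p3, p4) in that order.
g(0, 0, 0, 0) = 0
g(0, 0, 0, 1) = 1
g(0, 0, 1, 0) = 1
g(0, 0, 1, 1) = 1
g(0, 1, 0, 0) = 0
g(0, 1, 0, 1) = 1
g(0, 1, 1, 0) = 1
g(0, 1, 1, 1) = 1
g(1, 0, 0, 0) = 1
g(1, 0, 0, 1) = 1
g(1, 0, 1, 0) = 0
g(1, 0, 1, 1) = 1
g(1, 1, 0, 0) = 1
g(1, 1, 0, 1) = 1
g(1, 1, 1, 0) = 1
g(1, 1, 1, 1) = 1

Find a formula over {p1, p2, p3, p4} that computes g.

g(p1, p2, p3, p4) = not (((((not p1 and not p2) and not p3) and not p4) or (((not p1 and p2) and not p3) and not p4)) or (((p1 and not p2) and p3) and not p4))

g is 0 on only 3 rows — (0,0,0,0), (0,1,0,0), (1,0,1,0). Writing each as a minterm (¬p1·¬p2·¬p3·¬p4, ¬p1·p2·¬p3·¬p4, p1·¬p2·p3·¬p4) and OR-ing them characterizes exactly where g=0, so g is the negation of that disjunction.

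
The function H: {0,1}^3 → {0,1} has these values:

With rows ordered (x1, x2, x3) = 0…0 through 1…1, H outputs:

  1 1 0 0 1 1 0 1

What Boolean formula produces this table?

There are just 3 zero rows: (0,1,0), (0,1,1), (1,1,0). Their minterms are ¬x1·x2·¬x3, ¬x1·x2·x3, x1·x2·¬x3; the OR of those covers precisely the 0-outputs, and negating it yields H.

H(x1, x2, x3) = NOT ((((NOT x1 AND x2) AND NOT x3) OR ((NOT x1 AND x2) AND x3)) OR ((x1 AND x2) AND NOT x3))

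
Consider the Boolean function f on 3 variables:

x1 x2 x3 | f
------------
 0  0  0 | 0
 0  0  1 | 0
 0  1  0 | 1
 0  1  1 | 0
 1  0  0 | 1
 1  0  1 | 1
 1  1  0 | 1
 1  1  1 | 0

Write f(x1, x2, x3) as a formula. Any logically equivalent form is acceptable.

f(x1, x2, x3) = ((((x1' · x2) · x3') + ((x1 · x2') · x3')) + ((x1 · x2') · x3)) + ((x1 · x2) · x3')

f=1 on 4 inputs: (0,1,0), (1,0,0), (1,0,1), (1,1,0). Reading each as a conjunction of literals (¬x1·x2·¬x3, x1·¬x2·¬x3, x1·¬x2·x3, x1·x2·¬x3) and taking the OR gives the canonical DNF.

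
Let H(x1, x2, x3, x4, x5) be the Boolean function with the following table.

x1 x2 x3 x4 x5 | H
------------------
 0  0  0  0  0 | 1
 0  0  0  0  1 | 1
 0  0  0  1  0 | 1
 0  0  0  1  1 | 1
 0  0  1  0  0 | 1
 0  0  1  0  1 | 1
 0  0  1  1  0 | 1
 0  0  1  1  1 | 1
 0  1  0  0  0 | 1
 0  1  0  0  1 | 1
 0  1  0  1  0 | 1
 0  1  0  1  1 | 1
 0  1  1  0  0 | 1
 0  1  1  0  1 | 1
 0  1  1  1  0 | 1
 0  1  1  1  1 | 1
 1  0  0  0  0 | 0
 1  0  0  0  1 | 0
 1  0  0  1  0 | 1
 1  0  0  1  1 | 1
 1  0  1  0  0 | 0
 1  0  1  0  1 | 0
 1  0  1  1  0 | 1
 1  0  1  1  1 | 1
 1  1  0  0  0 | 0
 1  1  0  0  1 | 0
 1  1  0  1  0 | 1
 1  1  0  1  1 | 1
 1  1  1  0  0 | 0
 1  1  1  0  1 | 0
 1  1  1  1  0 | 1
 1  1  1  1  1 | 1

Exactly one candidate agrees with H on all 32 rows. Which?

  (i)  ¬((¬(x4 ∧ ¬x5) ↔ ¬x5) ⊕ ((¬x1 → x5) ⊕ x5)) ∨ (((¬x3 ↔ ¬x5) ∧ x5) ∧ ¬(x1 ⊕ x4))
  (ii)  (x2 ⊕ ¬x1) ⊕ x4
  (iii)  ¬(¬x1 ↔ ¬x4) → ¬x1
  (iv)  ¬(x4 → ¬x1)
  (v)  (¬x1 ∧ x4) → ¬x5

(i) fails at (0,0,0,0,0): the formula yields 0, H is 1.
(ii) fails at (0,0,0,1,0): the formula yields 0, H is 1.
(iv) fails at (0,0,0,0,0): the formula yields 0, H is 1.
(v) fails at (0,0,0,1,1): the formula yields 0, H is 1.
That leaves (iii). Evaluating it on every row reproduces the table of H exactly.

iii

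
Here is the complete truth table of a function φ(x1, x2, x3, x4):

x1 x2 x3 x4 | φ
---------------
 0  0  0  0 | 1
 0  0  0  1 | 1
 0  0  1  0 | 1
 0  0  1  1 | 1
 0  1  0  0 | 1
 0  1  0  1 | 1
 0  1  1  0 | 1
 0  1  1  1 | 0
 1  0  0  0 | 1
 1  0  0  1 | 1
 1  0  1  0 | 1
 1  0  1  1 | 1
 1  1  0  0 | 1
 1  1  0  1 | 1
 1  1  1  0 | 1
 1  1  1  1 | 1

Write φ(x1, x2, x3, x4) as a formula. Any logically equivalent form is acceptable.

φ is 0 on exactly one input, (0,1,1,1), whose minterm is ¬x1·x2·x3·x4. So φ is the negation of that single conjunction.

φ(x1, x2, x3, x4) = NOT (((NOT x1 AND x2) AND x3) AND x4)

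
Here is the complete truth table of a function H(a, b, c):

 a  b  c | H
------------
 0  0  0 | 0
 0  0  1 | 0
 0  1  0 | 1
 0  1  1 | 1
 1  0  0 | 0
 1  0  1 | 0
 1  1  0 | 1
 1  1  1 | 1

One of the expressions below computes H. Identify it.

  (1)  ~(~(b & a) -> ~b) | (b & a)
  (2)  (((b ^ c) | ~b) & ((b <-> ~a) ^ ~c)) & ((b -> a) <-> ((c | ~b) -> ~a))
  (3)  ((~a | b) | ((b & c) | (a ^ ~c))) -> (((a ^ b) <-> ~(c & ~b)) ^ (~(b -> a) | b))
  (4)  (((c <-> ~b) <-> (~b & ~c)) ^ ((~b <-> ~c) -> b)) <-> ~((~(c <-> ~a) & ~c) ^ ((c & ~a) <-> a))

(2) disagrees with H on (0,0,0) (formula → 1, table → 0); rule it out.
(3) disagrees with H on (0,0,1) (formula → 1, table → 0); rule it out.
(4) disagrees with H on (0,0,1) (formula → 1, table → 0); rule it out.
(1) is the remaining candidate, and it agrees with H on all 8 inputs.

1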